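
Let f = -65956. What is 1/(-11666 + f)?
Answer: -1/77622 ≈ -1.2883e-5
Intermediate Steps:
1/(-11666 + f) = 1/(-11666 - 65956) = 1/(-77622) = -1/77622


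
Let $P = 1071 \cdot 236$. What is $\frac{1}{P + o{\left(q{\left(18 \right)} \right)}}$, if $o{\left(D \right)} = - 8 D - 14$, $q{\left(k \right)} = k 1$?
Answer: $\frac{1}{252598} \approx 3.9589 \cdot 10^{-6}$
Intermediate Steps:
$q{\left(k \right)} = k$
$o{\left(D \right)} = -14 - 8 D$
$P = 252756$
$\frac{1}{P + o{\left(q{\left(18 \right)} \right)}} = \frac{1}{252756 - 158} = \frac{1}{252598}$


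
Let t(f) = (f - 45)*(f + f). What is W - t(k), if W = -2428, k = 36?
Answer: -1780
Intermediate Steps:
t(f) = 2*f*(-45 + f) (t(f) = (-45 + f)*(2*f) = 2*f*(-45 + f))
W - t(k) = -2428 - 2*36*(-45 + 36) = -2428 - 2*36*(-9) = -2428 - 1*(-648) = -2428 + 648 = -1780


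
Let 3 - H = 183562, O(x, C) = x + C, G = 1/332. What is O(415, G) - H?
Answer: 61079369/332 ≈ 1.8397e+5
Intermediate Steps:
G = 1/332 ≈ 0.0030120
O(x, C) = C + x
H = -183559 (H = 3 - 1*183562 = 3 - 183562 = -183559)
O(415, G) - H = (1/332 + 415) - 1*(-183559) = 137781/332 + 183559 = 61079369/332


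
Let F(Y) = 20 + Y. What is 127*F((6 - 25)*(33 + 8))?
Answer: -96393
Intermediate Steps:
127*F((6 - 25)*(33 + 8)) = 127*(20 + (6 - 25)*(33 + 8)) = 127*(20 - 19*41) = 127*(20 - 779) = 127*(-759) = -96393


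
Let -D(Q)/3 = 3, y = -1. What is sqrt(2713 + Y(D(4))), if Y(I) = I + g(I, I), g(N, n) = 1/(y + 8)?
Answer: sqrt(132503)/7 ≈ 52.001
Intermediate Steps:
D(Q) = -9 (D(Q) = -3*3 = -9)
g(N, n) = 1/7 (g(N, n) = 1/(-1 + 8) = 1/7)
Y(I) = 1/7 + I (Y(I) = I + 1/7 = 1/7 + I)
sqrt(2713 + Y(D(4))) = sqrt(2713 + (1/7 - 9)) = sqrt(2713 - 62/7) = sqrt(18929/7) = sqrt(132503)/7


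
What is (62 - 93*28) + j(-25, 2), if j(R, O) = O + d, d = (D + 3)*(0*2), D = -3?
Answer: -2540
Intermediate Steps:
d = 0 (d = (-3 + 3)*(0*2) = 0*0 = 0)
j(R, O) = O (j(R, O) = O + 0 = O)
(62 - 93*28) + j(-25, 2) = (62 - 93*28) + 2 = (62 - 2604) + 2 = -2542 + 2 = -2540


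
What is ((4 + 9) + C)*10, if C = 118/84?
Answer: 3025/21 ≈ 144.05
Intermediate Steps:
C = 59/42 (C = 118*(1/84) = 59/42 ≈ 1.4048)
((4 + 9) + C)*10 = ((4 + 9) + 59/42)*10 = (13 + 59/42)*10 = (605/42)*10 = 3025/21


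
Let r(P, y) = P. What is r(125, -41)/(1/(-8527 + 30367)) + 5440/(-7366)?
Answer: 10054587280/3683 ≈ 2.7300e+6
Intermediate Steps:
r(125, -41)/(1/(-8527 + 30367)) + 5440/(-7366) = 125/(1/(-8527 + 30367)) + 5440/(-7366) = 125/(1/21840) + 5440*(-1/7366) = 125/(1/21840) - 2720/3683 = 125*21840 - 2720/3683 = 2730000 - 2720/3683 = 10054587280/3683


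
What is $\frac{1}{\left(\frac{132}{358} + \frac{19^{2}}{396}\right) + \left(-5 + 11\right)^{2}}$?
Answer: $\frac{70884}{2642579} \approx 0.026824$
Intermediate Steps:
$\frac{1}{\left(\frac{132}{358} + \frac{19^{2}}{396}\right) + \left(-5 + 11\right)^{2}} = \frac{1}{\left(132 \cdot \frac{1}{358} + 361 \cdot \frac{1}{396}\right) + 6^{2}} = \frac{1}{\left(\frac{66}{179} + \frac{361}{396}\right) + 36} = \frac{1}{\frac{90755}{70884} + 36} = \frac{1}{\frac{2642579}{70884}} = \frac{70884}{2642579}$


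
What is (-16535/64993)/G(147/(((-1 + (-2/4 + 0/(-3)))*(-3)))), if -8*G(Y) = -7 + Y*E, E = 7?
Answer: 79368/8644069 ≈ 0.0091818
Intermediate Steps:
G(Y) = 7/8 - 7*Y/8 (G(Y) = -(-7 + Y*7)/8 = -(-7 + 7*Y)/8 = 7/8 - 7*Y/8)
(-16535/64993)/G(147/(((-1 + (-2/4 + 0/(-3)))*(-3)))) = (-16535/64993)/(7/8 - 1029/(8*((-1 + (-2/4 + 0/(-3)))*(-3)))) = (-16535*1/64993)/(7/8 - 1029/(8*((-1 + (-2*¼ + 0*(-⅓)))*(-3)))) = -16535/(64993*(7/8 - 1029/(8*((-1 + (-½ + 0))*(-3))))) = -16535/(64993*(7/8 - 1029/(8*((-1 - ½)*(-3))))) = -16535/(64993*(7/8 - 1029/(8*((-3/2*(-3)))))) = -16535/(64993*(7/8 - 1029/(8*9/2))) = -16535/(64993*(7/8 - 1029*2/(8*9))) = -16535/(64993*(7/8 - 7/8*98/3)) = -16535/(64993*(7/8 - 343/12)) = -16535/(64993*(-665/24)) = -16535/64993*(-24/665) = 79368/8644069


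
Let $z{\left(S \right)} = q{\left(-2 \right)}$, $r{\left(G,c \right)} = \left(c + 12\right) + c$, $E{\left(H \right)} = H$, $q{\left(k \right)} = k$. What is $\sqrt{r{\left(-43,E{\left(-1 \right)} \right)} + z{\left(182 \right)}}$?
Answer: $2 \sqrt{2} \approx 2.8284$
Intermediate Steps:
$r{\left(G,c \right)} = 12 + 2 c$ ($r{\left(G,c \right)} = \left(12 + c\right) + c = 12 + 2 c$)
$z{\left(S \right)} = -2$
$\sqrt{r{\left(-43,E{\left(-1 \right)} \right)} + z{\left(182 \right)}} = \sqrt{\left(12 + 2 \left(-1\right)\right) - 2} = \sqrt{\left(12 - 2\right) - 2} = \sqrt{10 - 2} = \sqrt{8} = 2 \sqrt{2}$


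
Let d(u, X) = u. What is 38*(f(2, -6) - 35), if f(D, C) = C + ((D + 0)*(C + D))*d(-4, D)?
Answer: -342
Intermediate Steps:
f(D, C) = C - 4*D*(C + D) (f(D, C) = C + ((D + 0)*(C + D))*(-4) = C + (D*(C + D))*(-4) = C - 4*D*(C + D))
38*(f(2, -6) - 35) = 38*((-6 - 4*2**2 - 4*(-6)*2) - 35) = 38*((-6 - 4*4 + 48) - 35) = 38*((-6 - 16 + 48) - 35) = 38*(26 - 35) = 38*(-9) = -342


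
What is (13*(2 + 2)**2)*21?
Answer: 4368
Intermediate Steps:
(13*(2 + 2)**2)*21 = (13*4**2)*21 = (13*16)*21 = 208*21 = 4368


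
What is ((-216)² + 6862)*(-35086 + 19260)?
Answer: -846975868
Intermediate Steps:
((-216)² + 6862)*(-35086 + 19260) = (46656 + 6862)*(-15826) = 53518*(-15826) = -846975868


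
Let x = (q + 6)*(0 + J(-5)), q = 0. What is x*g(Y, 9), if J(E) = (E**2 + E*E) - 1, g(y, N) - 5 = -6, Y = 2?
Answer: -294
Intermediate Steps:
g(y, N) = -1 (g(y, N) = 5 - 6 = -1)
J(E) = -1 + 2*E**2 (J(E) = (E**2 + E**2) - 1 = 2*E**2 - 1 = -1 + 2*E**2)
x = 294 (x = (0 + 6)*(0 + (-1 + 2*(-5)**2)) = 6*(0 + (-1 + 2*25)) = 6*(0 + (-1 + 50)) = 6*(0 + 49) = 6*49 = 294)
x*g(Y, 9) = 294*(-1) = -294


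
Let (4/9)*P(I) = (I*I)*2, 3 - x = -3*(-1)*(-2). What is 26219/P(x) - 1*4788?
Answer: -3438014/729 ≈ -4716.1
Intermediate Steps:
x = 9 (x = 3 - (-3*(-1))*(-2) = 3 - 3*(-2) = 3 - 1*(-6) = 3 + 6 = 9)
P(I) = 9*I²/2 (P(I) = 9*((I*I)*2)/4 = 9*(I²*2)/4 = 9*(2*I²)/4 = 9*I²/2)
26219/P(x) - 1*4788 = 26219/(((9/2)*9²)) - 1*4788 = 26219/(((9/2)*81)) - 4788 = 26219/(729/2) - 4788 = 26219*(2/729) - 4788 = 52438/729 - 4788 = -3438014/729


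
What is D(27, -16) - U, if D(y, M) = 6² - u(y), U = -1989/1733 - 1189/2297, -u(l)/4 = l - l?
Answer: 149934506/3980701 ≈ 37.665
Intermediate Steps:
u(l) = 0 (u(l) = -4*(l - l) = -4*0 = 0)
U = -6629270/3980701 (U = -1989*1/1733 - 1189*1/2297 = -1989/1733 - 1189/2297 = -6629270/3980701 ≈ -1.6654)
D(y, M) = 36 (D(y, M) = 6² - 1*0 = 36 + 0 = 36)
D(27, -16) - U = 36 - 1*(-6629270/3980701) = 36 + 6629270/3980701 = 149934506/3980701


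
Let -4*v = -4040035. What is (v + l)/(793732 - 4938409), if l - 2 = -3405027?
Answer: 3193355/5526236 ≈ 0.57785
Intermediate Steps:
l = -3405025 (l = 2 - 3405027 = -3405025)
v = 4040035/4 (v = -¼*(-4040035) = 4040035/4 ≈ 1.0100e+6)
(v + l)/(793732 - 4938409) = (4040035/4 - 3405025)/(793732 - 4938409) = -9580065/4/(-4144677) = -9580065/4*(-1/4144677) = 3193355/5526236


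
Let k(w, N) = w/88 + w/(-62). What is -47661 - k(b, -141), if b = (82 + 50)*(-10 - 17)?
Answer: -2956035/62 ≈ -47678.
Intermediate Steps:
b = -3564 (b = 132*(-27) = -3564)
k(w, N) = -13*w/2728 (k(w, N) = w*(1/88) + w*(-1/62) = w/88 - w/62 = -13*w/2728)
-47661 - k(b, -141) = -47661 - (-13)*(-3564)/2728 = -47661 - 1*1053/62 = -47661 - 1053/62 = -2956035/62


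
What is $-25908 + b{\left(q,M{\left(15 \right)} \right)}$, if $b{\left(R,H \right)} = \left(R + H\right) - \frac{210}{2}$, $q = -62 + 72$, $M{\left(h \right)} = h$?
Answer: $-25988$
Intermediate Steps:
$q = 10$
$b{\left(R,H \right)} = -105 + H + R$ ($b{\left(R,H \right)} = \left(H + R\right) - 105 = -105 + H + R$)
$-25908 + b{\left(q,M{\left(15 \right)} \right)} = -25908 + \left(-105 + 15 + 10\right) = -25908 - 80 = -25988$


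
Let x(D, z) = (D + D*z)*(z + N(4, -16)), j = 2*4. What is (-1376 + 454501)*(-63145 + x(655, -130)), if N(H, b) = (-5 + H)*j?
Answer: 5254965390625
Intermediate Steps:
j = 8
N(H, b) = -40 + 8*H (N(H, b) = (-5 + H)*8 = -40 + 8*H)
x(D, z) = (-8 + z)*(D + D*z) (x(D, z) = (D + D*z)*(z + (-40 + 8*4)) = (D + D*z)*(z + (-40 + 32)) = (D + D*z)*(z - 8) = (D + D*z)*(-8 + z) = (-8 + z)*(D + D*z))
(-1376 + 454501)*(-63145 + x(655, -130)) = (-1376 + 454501)*(-63145 + 655*(-8 + (-130)² - 7*(-130))) = 453125*(-63145 + 655*(-8 + 16900 + 910)) = 453125*(-63145 + 655*17802) = 453125*(-63145 + 11660310) = 453125*11597165 = 5254965390625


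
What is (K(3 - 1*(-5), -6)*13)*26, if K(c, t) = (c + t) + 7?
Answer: 3042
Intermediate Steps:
K(c, t) = 7 + c + t
(K(3 - 1*(-5), -6)*13)*26 = ((7 + (3 - 1*(-5)) - 6)*13)*26 = ((7 + (3 + 5) - 6)*13)*26 = ((7 + 8 - 6)*13)*26 = (9*13)*26 = 117*26 = 3042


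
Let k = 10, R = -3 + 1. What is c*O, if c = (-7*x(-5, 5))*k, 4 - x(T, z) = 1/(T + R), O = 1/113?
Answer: -290/113 ≈ -2.5664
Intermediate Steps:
R = -2
O = 1/113 ≈ 0.0088496
x(T, z) = 4 - 1/(-2 + T) (x(T, z) = 4 - 1/(T - 2) = 4 - 1/(-2 + T))
c = -290 (c = -7*(-9 + 4*(-5))/(-2 - 5)*10 = -7*(-9 - 20)/(-7)*10 = -(-1)*(-29)*10 = -7*29/7*10 = -29*10 = -290)
c*O = -290*1/113 = -290/113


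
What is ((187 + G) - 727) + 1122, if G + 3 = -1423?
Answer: -844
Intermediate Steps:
G = -1426 (G = -3 - 1423 = -1426)
((187 + G) - 727) + 1122 = ((187 - 1426) - 727) + 1122 = (-1239 - 727) + 1122 = -1966 + 1122 = -844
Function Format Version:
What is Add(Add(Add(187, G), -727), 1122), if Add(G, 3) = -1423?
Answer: -844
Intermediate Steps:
G = -1426 (G = Add(-3, -1423) = -1426)
Add(Add(Add(187, G), -727), 1122) = Add(Add(Add(187, -1426), -727), 1122) = Add(Add(-1239, -727), 1122) = Add(-1966, 1122) = -844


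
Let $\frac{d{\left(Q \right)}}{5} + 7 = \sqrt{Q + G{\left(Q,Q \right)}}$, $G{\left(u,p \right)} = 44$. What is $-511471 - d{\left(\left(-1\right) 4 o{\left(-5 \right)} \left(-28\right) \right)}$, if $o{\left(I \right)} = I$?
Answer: $-511436 - 10 i \sqrt{129} \approx -5.1144 \cdot 10^{5} - 113.58 i$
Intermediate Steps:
$d{\left(Q \right)} = -35 + 5 \sqrt{44 + Q}$ ($d{\left(Q \right)} = -35 + 5 \sqrt{Q + 44} = -35 + 5 \sqrt{44 + Q}$)
$-511471 - d{\left(\left(-1\right) 4 o{\left(-5 \right)} \left(-28\right) \right)} = -511471 - \left(-35 + 5 \sqrt{44 + \left(-1\right) 4 \left(-5\right) \left(-28\right)}\right) = -511471 - \left(-35 + 5 \sqrt{44 + \left(-4\right) \left(-5\right) \left(-28\right)}\right) = -511471 - \left(-35 + 5 \sqrt{44 + 20 \left(-28\right)}\right) = -511471 - \left(-35 + 5 \sqrt{44 - 560}\right) = -511471 - \left(-35 + 5 \sqrt{-516}\right) = -511471 - \left(-35 + 5 \cdot 2 i \sqrt{129}\right) = -511471 - \left(-35 + 10 i \sqrt{129}\right) = -511471 + \left(35 - 10 i \sqrt{129}\right) = -511436 - 10 i \sqrt{129}$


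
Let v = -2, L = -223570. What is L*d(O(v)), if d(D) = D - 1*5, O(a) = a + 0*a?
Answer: 1564990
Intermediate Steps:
O(a) = a (O(a) = a + 0 = a)
d(D) = -5 + D (d(D) = D - 5 = -5 + D)
L*d(O(v)) = -223570*(-5 - 2) = -223570*(-7) = 1564990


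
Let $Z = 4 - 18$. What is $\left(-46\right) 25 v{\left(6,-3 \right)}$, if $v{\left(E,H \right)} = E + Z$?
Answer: $9200$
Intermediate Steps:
$Z = -14$ ($Z = 4 - 18 = -14$)
$v{\left(E,H \right)} = -14 + E$ ($v{\left(E,H \right)} = E - 14 = -14 + E$)
$\left(-46\right) 25 v{\left(6,-3 \right)} = \left(-46\right) 25 \left(-14 + 6\right) = \left(-1150\right) \left(-8\right) = 9200$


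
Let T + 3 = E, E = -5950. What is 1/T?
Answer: -1/5953 ≈ -0.00016798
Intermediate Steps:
T = -5953 (T = -3 - 5950 = -5953)
1/T = 1/(-5953) = -1/5953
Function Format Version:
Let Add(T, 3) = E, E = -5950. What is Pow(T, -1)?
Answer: Rational(-1, 5953) ≈ -0.00016798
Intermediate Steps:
T = -5953 (T = Add(-3, -5950) = -5953)
Pow(T, -1) = Pow(-5953, -1) = Rational(-1, 5953)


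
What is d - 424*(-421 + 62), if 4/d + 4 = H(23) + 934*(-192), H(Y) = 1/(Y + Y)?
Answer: 1255671034352/8249271 ≈ 1.5222e+5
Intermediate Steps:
H(Y) = 1/(2*Y)
d = -184/8249271 (d = 4/(-4 + ((½)/23 + 934*(-192))) = 4/(-4 + ((½)*(1/23) - 179328)) = 4/(-4 + (1/46 - 179328)) = 4/(-4 - 8249087/46) = 4/(-8249271/46) = 4*(-46/8249271) = -184/8249271 ≈ -2.2305e-5)
d - 424*(-421 + 62) = -184/8249271 - 424*(-421 + 62) = -184/8249271 - 424*(-359) = -184/8249271 - 1*(-152216) = -184/8249271 + 152216 = 1255671034352/8249271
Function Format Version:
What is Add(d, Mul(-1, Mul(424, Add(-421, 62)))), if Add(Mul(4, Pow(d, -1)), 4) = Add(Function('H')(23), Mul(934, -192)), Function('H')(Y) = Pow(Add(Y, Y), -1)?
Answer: Rational(1255671034352, 8249271) ≈ 1.5222e+5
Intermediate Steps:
Function('H')(Y) = Mul(Rational(1, 2), Pow(Y, -1)) (Function('H')(Y) = Pow(Mul(2, Y), -1) = Mul(Rational(1, 2), Pow(Y, -1)))
d = Rational(-184, 8249271) (d = Mul(4, Pow(Add(-4, Add(Mul(Rational(1, 2), Pow(23, -1)), Mul(934, -192))), -1)) = Mul(4, Pow(Add(-4, Add(Mul(Rational(1, 2), Rational(1, 23)), -179328)), -1)) = Mul(4, Pow(Add(-4, Add(Rational(1, 46), -179328)), -1)) = Mul(4, Pow(Add(-4, Rational(-8249087, 46)), -1)) = Mul(4, Pow(Rational(-8249271, 46), -1)) = Mul(4, Rational(-46, 8249271)) = Rational(-184, 8249271) ≈ -2.2305e-5)
Add(d, Mul(-1, Mul(424, Add(-421, 62)))) = Add(Rational(-184, 8249271), Mul(-1, Mul(424, Add(-421, 62)))) = Add(Rational(-184, 8249271), Mul(-1, Mul(424, -359))) = Add(Rational(-184, 8249271), Mul(-1, -152216)) = Add(Rational(-184, 8249271), 152216) = Rational(1255671034352, 8249271)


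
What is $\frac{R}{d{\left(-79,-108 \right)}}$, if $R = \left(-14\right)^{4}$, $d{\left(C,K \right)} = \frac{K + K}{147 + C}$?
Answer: $- \frac{326536}{27} \approx -12094.0$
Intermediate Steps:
$d{\left(C,K \right)} = \frac{2 K}{147 + C}$
$R = 38416$
$\frac{R}{d{\left(-79,-108 \right)}} = \frac{38416}{2 \left(-108\right) \frac{1}{147 - 79}} = \frac{38416}{2 \left(-108\right) \frac{1}{68}} = \frac{38416}{- \frac{54}{17}} = 38416 \left(- \frac{17}{54}\right) = - \frac{326536}{27}$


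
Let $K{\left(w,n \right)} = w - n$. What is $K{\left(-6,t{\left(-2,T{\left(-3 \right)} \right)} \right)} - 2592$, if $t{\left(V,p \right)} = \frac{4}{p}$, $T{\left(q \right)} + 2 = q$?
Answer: $- \frac{12986}{5} \approx -2597.2$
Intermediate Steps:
$T{\left(q \right)} = -2 + q$
$K{\left(-6,t{\left(-2,T{\left(-3 \right)} \right)} \right)} - 2592 = \left(-6 - \frac{4}{-2 - 3}\right) - 2592 = \left(-6 - \frac{4}{-5}\right) - 2592 = \left(-6 - 4 \left(- \frac{1}{5}\right)\right) - 2592 = \left(-6 - - \frac{4}{5}\right) - 2592 = \left(-6 + \frac{4}{5}\right) - 2592 = - \frac{26}{5} - 2592 = - \frac{12986}{5}$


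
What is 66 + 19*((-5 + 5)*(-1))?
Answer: 66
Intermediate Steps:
66 + 19*((-5 + 5)*(-1)) = 66 + 19*(0*(-1)) = 66 + 19*0 = 66 + 0 = 66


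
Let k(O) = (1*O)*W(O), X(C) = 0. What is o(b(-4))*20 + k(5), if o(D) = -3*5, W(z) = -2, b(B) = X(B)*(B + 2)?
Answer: -310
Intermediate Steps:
b(B) = 0 (b(B) = 0*(B + 2) = 0*(2 + B) = 0)
k(O) = -2*O (k(O) = (1*O)*(-2) = O*(-2) = -2*O)
o(D) = -15
o(b(-4))*20 + k(5) = -15*20 - 2*5 = -300 - 10 = -310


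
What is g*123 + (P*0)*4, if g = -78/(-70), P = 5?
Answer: 4797/35 ≈ 137.06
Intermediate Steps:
g = 39/35 (g = -78*(-1/70) = 39/35 ≈ 1.1143)
g*123 + (P*0)*4 = (39/35)*123 + (5*0)*4 = 4797/35 + 0*4 = 4797/35 + 0 = 4797/35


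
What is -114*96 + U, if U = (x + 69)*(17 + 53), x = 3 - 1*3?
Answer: -6114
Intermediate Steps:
x = 0 (x = 3 - 3 = 0)
U = 4830 (U = (0 + 69)*(17 + 53) = 69*70 = 4830)
-114*96 + U = -114*96 + 4830 = -10944 + 4830 = -6114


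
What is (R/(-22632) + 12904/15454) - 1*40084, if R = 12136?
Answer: -21371146403/533163 ≈ -40084.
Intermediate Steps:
(R/(-22632) + 12904/15454) - 1*40084 = (12136/(-22632) + 12904/15454) - 1*40084 = (12136*(-1/22632) + 12904*(1/15454)) - 40084 = (-37/69 + 6452/7727) - 40084 = 159289/533163 - 40084 = -21371146403/533163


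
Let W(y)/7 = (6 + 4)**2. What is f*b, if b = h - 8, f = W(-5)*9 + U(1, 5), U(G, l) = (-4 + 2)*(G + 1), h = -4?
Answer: -75552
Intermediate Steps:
W(y) = 700 (W(y) = 7*(6 + 4)**2 = 7*10**2 = 7*100 = 700)
U(G, l) = -2 - 2*G (U(G, l) = -2*(1 + G) = -2 - 2*G)
f = 6296 (f = 700*9 + (-2 - 2*1) = 6300 + (-2 - 2) = 6300 - 4 = 6296)
b = -12 (b = -4 - 8 = -12)
f*b = 6296*(-12) = -75552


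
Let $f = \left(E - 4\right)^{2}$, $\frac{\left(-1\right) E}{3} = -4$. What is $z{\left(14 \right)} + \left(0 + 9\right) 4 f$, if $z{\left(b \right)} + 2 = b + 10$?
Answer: $2326$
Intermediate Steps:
$z{\left(b \right)} = 8 + b$ ($z{\left(b \right)} = -2 + \left(b + 10\right) = -2 + \left(10 + b\right) = 8 + b$)
$E = 12$ ($E = \left(-3\right) \left(-4\right) = 12$)
$f = 64$ ($f = \left(12 - 4\right)^{2} = 8^{2} = 64$)
$z{\left(14 \right)} + \left(0 + 9\right) 4 f = \left(8 + 14\right) + \left(0 + 9\right) 4 \cdot 64 = 22 + 9 \cdot 4 \cdot 64 = 22 + 36 \cdot 64 = 22 + 2304 = 2326$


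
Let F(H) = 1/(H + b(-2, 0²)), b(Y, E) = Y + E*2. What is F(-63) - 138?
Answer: -8971/65 ≈ -138.02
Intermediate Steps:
b(Y, E) = Y + 2*E
F(H) = 1/(-2 + H) (F(H) = 1/(H + (-2 + 2*0²)) = 1/(H + (-2 + 2*0)) = 1/(H + (-2 + 0)) = 1/(H - 2) = 1/(-2 + H))
F(-63) - 138 = 1/(-2 - 63) - 138 = 1/(-65) - 138 = -1/65 - 138 = -8971/65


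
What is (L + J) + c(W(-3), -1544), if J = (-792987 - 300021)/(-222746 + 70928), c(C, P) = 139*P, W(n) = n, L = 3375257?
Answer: 79973881391/25303 ≈ 3.1606e+6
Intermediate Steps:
J = 182168/25303 (J = -1093008/(-151818) = -1093008*(-1/151818) = 182168/25303 ≈ 7.1995)
(L + J) + c(W(-3), -1544) = (3375257 + 182168/25303) + 139*(-1544) = 85404310039/25303 - 214616 = 79973881391/25303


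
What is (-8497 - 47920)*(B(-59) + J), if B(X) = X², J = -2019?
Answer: -82481654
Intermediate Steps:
(-8497 - 47920)*(B(-59) + J) = (-8497 - 47920)*((-59)² - 2019) = -56417*(3481 - 2019) = -56417*1462 = -82481654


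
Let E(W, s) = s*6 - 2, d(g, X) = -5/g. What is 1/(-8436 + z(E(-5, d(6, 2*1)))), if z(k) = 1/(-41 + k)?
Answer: -48/404929 ≈ -0.00011854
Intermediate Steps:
E(W, s) = -2 + 6*s (E(W, s) = 6*s - 2 = -2 + 6*s)
1/(-8436 + z(E(-5, d(6, 2*1)))) = 1/(-8436 + 1/(-41 + (-2 + 6*(-5/6)))) = 1/(-8436 + 1/(-41 + (-2 - 5))) = 1/(-8436 + 1/(-41 - 7)) = 1/(-8436 + 1/(-48)) = 1/(-8436 - 1/48) = 1/(-404929/48) = -48/404929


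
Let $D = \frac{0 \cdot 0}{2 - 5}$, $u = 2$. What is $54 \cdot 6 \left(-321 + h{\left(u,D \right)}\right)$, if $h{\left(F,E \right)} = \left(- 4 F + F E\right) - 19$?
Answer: $-112752$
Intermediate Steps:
$D = 0$ ($D = \frac{0}{-3} = 0 \left(- \frac{1}{3}\right) = 0$)
$h{\left(F,E \right)} = -19 - 4 F + E F$ ($h{\left(F,E \right)} = \left(- 4 F + E F\right) - 19 = -19 - 4 F + E F$)
$54 \cdot 6 \left(-321 + h{\left(u,D \right)}\right) = 54 \cdot 6 \left(-321 - 27\right) = 324 \left(-321 - 27\right) = 324 \left(-348\right) = -112752$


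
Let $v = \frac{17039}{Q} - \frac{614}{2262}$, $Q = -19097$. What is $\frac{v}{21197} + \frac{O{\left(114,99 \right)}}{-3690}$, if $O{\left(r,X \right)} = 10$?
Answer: $- \frac{292121449}{105652567449} \approx -0.0027649$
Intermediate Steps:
$v = - \frac{1933376}{1661439}$ ($v = \frac{17039}{-19097} - \frac{614}{2262} = 17039 \left(- \frac{1}{19097}\right) - \frac{307}{1131} = - \frac{17039}{19097} - \frac{307}{1131} = - \frac{1933376}{1661439} \approx -1.1637$)
$\frac{v}{21197} + \frac{O{\left(114,99 \right)}}{-3690} = - \frac{1933376}{1661439 \cdot 21197} + \frac{10}{-3690} = \left(- \frac{1933376}{1661439}\right) \frac{1}{21197} + 10 \left(- \frac{1}{3690}\right) = - \frac{1933376}{35217522483} - \frac{1}{369} = - \frac{292121449}{105652567449}$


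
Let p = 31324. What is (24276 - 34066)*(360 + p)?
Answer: -310186360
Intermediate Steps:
(24276 - 34066)*(360 + p) = (24276 - 34066)*(360 + 31324) = -9790*31684 = -310186360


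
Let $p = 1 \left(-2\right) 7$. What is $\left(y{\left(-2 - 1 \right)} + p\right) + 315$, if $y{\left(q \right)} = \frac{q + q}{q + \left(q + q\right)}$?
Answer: $\frac{905}{3} \approx 301.67$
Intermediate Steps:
$p = -14$ ($p = \left(-2\right) 7 = -14$)
$y{\left(q \right)} = \frac{2}{3}$ ($y{\left(q \right)} = \frac{2 q}{q + 2 q} = \frac{2 q}{3 q} = 2 q \frac{1}{3 q} = \frac{2}{3}$)
$\left(y{\left(-2 - 1 \right)} + p\right) + 315 = \left(\frac{2}{3} - 14\right) + 315 = - \frac{40}{3} + 315 = \frac{905}{3}$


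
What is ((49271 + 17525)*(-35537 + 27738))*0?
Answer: 0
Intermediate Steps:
((49271 + 17525)*(-35537 + 27738))*0 = (66796*(-7799))*0 = -520942004*0 = 0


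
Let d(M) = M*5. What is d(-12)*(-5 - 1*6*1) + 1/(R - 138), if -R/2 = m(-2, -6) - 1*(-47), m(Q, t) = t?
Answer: 145199/220 ≈ 660.00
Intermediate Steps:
d(M) = 5*M
R = -82 (R = -2*(-6 - 1*(-47)) = -2*(-6 + 47) = -2*41 = -82)
d(-12)*(-5 - 1*6*1) + 1/(R - 138) = (5*(-12))*(-5 - 1*6*1) + 1/(-82 - 138) = -60*(-5 - 6*1) + 1/(-220) = -60*(-5 - 6) - 1/220 = -60*(-11) - 1/220 = 660 - 1/220 = 145199/220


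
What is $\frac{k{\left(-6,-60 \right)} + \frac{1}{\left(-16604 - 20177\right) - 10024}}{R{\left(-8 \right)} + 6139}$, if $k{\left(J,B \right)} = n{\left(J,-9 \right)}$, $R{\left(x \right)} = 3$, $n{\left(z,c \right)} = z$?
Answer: $- \frac{280831}{287476310} \approx -0.00097688$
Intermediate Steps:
$k{\left(J,B \right)} = J$
$\frac{k{\left(-6,-60 \right)} + \frac{1}{\left(-16604 - 20177\right) - 10024}}{R{\left(-8 \right)} + 6139} = \frac{-6 + \frac{1}{\left(-16604 - 20177\right) - 10024}}{3 + 6139} = \frac{-6 + \frac{1}{-36781 - 10024}}{6142} = \left(-6 + \frac{1}{-46805}\right) \frac{1}{6142} = \left(-6 - \frac{1}{46805}\right) \frac{1}{6142} = \left(- \frac{280831}{46805}\right) \frac{1}{6142} = - \frac{280831}{287476310}$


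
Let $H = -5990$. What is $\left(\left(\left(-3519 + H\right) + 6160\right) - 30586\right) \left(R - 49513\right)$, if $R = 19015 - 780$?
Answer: $1061418930$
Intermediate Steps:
$R = 18235$
$\left(\left(\left(-3519 + H\right) + 6160\right) - 30586\right) \left(R - 49513\right) = \left(\left(\left(-3519 - 5990\right) + 6160\right) - 30586\right) \left(18235 - 49513\right) = \left(\left(-9509 + 6160\right) - 30586\right) \left(-31278\right) = \left(-3349 - 30586\right) \left(-31278\right) = \left(-33935\right) \left(-31278\right) = 1061418930$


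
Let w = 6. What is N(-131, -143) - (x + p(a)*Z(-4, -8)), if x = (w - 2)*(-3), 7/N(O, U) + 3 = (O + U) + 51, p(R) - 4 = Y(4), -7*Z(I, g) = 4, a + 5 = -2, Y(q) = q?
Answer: 26167/1582 ≈ 16.540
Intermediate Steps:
a = -7 (a = -5 - 2 = -7)
Z(I, g) = -4/7 (Z(I, g) = -1/7*4 = -4/7)
p(R) = 8 (p(R) = 4 + 4 = 8)
N(O, U) = 7/(48 + O + U) (N(O, U) = 7/(-3 + ((O + U) + 51)) = 7/(-3 + (51 + O + U)) = 7/(48 + O + U))
x = -12 (x = (6 - 2)*(-3) = 4*(-3) = -12)
N(-131, -143) - (x + p(a)*Z(-4, -8)) = 7/(48 - 131 - 143) - (-12 + 8*(-4/7)) = 7/(-226) - (-12 - 32/7) = 7*(-1/226) - 1*(-116/7) = -7/226 + 116/7 = 26167/1582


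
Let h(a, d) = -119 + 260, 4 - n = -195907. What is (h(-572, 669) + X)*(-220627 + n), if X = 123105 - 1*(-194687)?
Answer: -7858032028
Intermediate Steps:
n = 195911 (n = 4 - 1*(-195907) = 4 + 195907 = 195911)
X = 317792 (X = 123105 + 194687 = 317792)
h(a, d) = 141
(h(-572, 669) + X)*(-220627 + n) = (141 + 317792)*(-220627 + 195911) = 317933*(-24716) = -7858032028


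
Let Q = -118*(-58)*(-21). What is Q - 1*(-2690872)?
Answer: 2547148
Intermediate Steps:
Q = -143724 (Q = 6844*(-21) = -143724)
Q - 1*(-2690872) = -143724 - 1*(-2690872) = -143724 + 2690872 = 2547148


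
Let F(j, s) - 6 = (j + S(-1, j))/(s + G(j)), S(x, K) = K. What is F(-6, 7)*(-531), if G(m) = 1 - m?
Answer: -19116/7 ≈ -2730.9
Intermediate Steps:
F(j, s) = 6 + 2*j/(1 + s - j) (F(j, s) = 6 + (j + j)/(s + (1 - j)) = 6 + (2*j)/(1 + s - j) = 6 + 2*j/(1 + s - j))
F(-6, 7)*(-531) = (2*(3 - 2*(-6) + 3*7)/(1 + 7 - 1*(-6)))*(-531) = (2*(3 + 12 + 21)/(1 + 7 + 6))*(-531) = (2*36/14)*(-531) = (2*(1/14)*36)*(-531) = (36/7)*(-531) = -19116/7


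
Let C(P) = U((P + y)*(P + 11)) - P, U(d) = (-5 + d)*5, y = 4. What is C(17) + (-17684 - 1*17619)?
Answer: -32405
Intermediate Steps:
U(d) = -25 + 5*d
C(P) = -25 - P + 5*(4 + P)*(11 + P) (C(P) = (-25 + 5*((P + 4)*(P + 11))) - P = (-25 + 5*((4 + P)*(11 + P))) - P = (-25 + 5*(4 + P)*(11 + P)) - P = -25 - P + 5*(4 + P)*(11 + P))
C(17) + (-17684 - 1*17619) = (195 + 5*17² + 74*17) + (-17684 - 1*17619) = (195 + 5*289 + 1258) + (-17684 - 17619) = (195 + 1445 + 1258) - 35303 = 2898 - 35303 = -32405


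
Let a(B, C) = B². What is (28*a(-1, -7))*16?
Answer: 448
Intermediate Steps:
(28*a(-1, -7))*16 = (28*(-1)²)*16 = (28*1)*16 = 28*16 = 448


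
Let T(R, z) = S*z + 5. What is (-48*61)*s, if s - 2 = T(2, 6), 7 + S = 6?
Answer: -2928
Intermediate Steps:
S = -1 (S = -7 + 6 = -1)
T(R, z) = 5 - z (T(R, z) = -z + 5 = 5 - z)
s = 1 (s = 2 + (5 - 1*6) = 2 + (5 - 6) = 2 - 1 = 1)
(-48*61)*s = -48*61*1 = -2928*1 = -2928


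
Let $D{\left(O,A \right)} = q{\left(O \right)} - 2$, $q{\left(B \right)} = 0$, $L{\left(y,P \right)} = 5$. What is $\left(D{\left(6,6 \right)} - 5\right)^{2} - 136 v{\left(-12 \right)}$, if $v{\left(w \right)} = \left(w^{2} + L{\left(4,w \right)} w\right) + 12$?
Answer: $-13007$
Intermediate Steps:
$v{\left(w \right)} = 12 + w^{2} + 5 w$ ($v{\left(w \right)} = \left(w^{2} + 5 w\right) + 12 = 12 + w^{2} + 5 w$)
$D{\left(O,A \right)} = -2$ ($D{\left(O,A \right)} = 0 - 2 = -2$)
$\left(D{\left(6,6 \right)} - 5\right)^{2} - 136 v{\left(-12 \right)} = \left(-2 - 5\right)^{2} - 136 \left(12 + \left(-12\right)^{2} + 5 \left(-12\right)\right) = \left(-7\right)^{2} - 136 \left(12 + 144 - 60\right) = 49 - 13056 = -13007$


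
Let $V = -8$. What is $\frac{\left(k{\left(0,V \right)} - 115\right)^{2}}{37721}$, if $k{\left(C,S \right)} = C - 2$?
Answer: $\frac{13689}{37721} \approx 0.3629$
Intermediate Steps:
$k{\left(C,S \right)} = -2 + C$
$\frac{\left(k{\left(0,V \right)} - 115\right)^{2}}{37721} = \frac{\left(\left(-2 + 0\right) - 115\right)^{2}}{37721} = \left(-2 - 115\right)^{2} \cdot \frac{1}{37721} = \left(-117\right)^{2} \cdot \frac{1}{37721} = 13689 \cdot \frac{1}{37721} = \frac{13689}{37721}$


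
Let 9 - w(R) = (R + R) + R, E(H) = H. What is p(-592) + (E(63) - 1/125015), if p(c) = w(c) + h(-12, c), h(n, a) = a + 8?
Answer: 158018959/125015 ≈ 1264.0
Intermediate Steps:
h(n, a) = 8 + a
w(R) = 9 - 3*R (w(R) = 9 - ((R + R) + R) = 9 - (2*R + R) = 9 - 3*R)
p(c) = 17 - 2*c (p(c) = (9 - 3*c) + (8 + c) = 17 - 2*c)
p(-592) + (E(63) - 1/125015) = (17 - 2*(-592)) + (63 - 1/125015) = (17 + 1184) + (63 - 1*1/125015) = 1201 + (63 - 1/125015) = 1201 + 7875944/125015 = 158018959/125015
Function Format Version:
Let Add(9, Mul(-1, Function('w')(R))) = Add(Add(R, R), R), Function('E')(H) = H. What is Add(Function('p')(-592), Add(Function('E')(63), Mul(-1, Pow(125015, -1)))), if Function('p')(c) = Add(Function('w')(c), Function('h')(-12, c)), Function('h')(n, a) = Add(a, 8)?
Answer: Rational(158018959, 125015) ≈ 1264.0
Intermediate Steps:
Function('h')(n, a) = Add(8, a)
Function('w')(R) = Add(9, Mul(-3, R)) (Function('w')(R) = Add(9, Mul(-1, Add(Add(R, R), R))) = Add(9, Mul(-1, Add(Mul(2, R), R))) = Add(9, Mul(-1, Mul(3, R))) = Add(9, Mul(-3, R)))
Function('p')(c) = Add(17, Mul(-2, c)) (Function('p')(c) = Add(Add(9, Mul(-3, c)), Add(8, c)) = Add(17, Mul(-2, c)))
Add(Function('p')(-592), Add(Function('E')(63), Mul(-1, Pow(125015, -1)))) = Add(Add(17, Mul(-2, -592)), Add(63, Mul(-1, Pow(125015, -1)))) = Add(Add(17, 1184), Add(63, Mul(-1, Rational(1, 125015)))) = Add(1201, Add(63, Rational(-1, 125015))) = Add(1201, Rational(7875944, 125015)) = Rational(158018959, 125015)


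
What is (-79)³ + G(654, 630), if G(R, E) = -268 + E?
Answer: -492677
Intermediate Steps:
(-79)³ + G(654, 630) = (-79)³ + (-268 + 630) = -493039 + 362 = -492677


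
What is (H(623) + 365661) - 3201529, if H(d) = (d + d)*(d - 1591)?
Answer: -4041996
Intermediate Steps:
H(d) = 2*d*(-1591 + d) (H(d) = (2*d)*(-1591 + d) = 2*d*(-1591 + d))
(H(623) + 365661) - 3201529 = (2*623*(-1591 + 623) + 365661) - 3201529 = (2*623*(-968) + 365661) - 3201529 = (-1206128 + 365661) - 3201529 = -840467 - 3201529 = -4041996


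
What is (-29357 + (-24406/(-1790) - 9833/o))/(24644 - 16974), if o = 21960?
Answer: -115345834411/30149542800 ≈ -3.8258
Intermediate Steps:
(-29357 + (-24406/(-1790) - 9833/o))/(24644 - 16974) = (-29357 + (-24406/(-1790) - 9833/21960))/(24644 - 16974) = (-29357 + (-24406*(-1/1790) - 9833*1/21960))/7670 = (-29357 + (12203/895 - 9833/21960))*(1/7670) = (-29357 + 51835469/3930840)*(1/7670) = -115345834411/3930840*1/7670 = -115345834411/30149542800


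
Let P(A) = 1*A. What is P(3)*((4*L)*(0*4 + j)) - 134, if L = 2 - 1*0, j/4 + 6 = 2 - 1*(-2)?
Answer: -326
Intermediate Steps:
j = -8 (j = -24 + 4*(2 - 1*(-2)) = -24 + 4*(2 + 2) = -24 + 4*4 = -24 + 16 = -8)
P(A) = A
L = 2 (L = 2 + 0 = 2)
P(3)*((4*L)*(0*4 + j)) - 134 = 3*((4*2)*(0*4 - 8)) - 134 = 3*(8*(0 - 8)) - 134 = 3*(8*(-8)) - 134 = 3*(-64) - 134 = -192 - 134 = -326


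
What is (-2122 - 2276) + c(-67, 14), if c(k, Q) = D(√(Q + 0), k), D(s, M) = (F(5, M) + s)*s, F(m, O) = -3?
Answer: -4384 - 3*√14 ≈ -4395.2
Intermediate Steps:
D(s, M) = s*(-3 + s) (D(s, M) = (-3 + s)*s = s*(-3 + s))
c(k, Q) = √Q*(-3 + √Q) (c(k, Q) = √(Q + 0)*(-3 + √(Q + 0)) = √Q*(-3 + √Q))
(-2122 - 2276) + c(-67, 14) = (-2122 - 2276) + (14 - 3*√14) = -4398 + (14 - 3*√14) = -4384 - 3*√14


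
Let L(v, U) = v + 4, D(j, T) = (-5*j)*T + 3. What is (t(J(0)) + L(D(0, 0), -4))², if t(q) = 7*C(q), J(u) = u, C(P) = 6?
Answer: 2401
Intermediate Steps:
D(j, T) = 3 - 5*T*j (D(j, T) = -5*T*j + 3 = 3 - 5*T*j)
L(v, U) = 4 + v
t(q) = 42 (t(q) = 7*6 = 42)
(t(J(0)) + L(D(0, 0), -4))² = (42 + (4 + (3 - 5*0*0)))² = (42 + (4 + (3 + 0)))² = (42 + (4 + 3))² = (42 + 7)² = 49² = 2401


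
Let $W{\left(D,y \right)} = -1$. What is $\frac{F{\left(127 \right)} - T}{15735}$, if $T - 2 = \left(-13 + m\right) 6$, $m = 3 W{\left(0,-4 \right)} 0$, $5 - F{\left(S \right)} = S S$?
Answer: $- \frac{16048}{15735} \approx -1.0199$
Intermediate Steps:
$F{\left(S \right)} = 5 - S^{2}$ ($F{\left(S \right)} = 5 - S S = 5 - S^{2}$)
$m = 0$ ($m = 3 \left(-1\right) 0 = \left(-3\right) 0 = 0$)
$T = -76$ ($T = 2 + \left(-13 + 0\right) 6 = 2 - 78 = -76$)
$\frac{F{\left(127 \right)} - T}{15735} = \frac{\left(5 - 127^{2}\right) - -76}{15735} = \left(\left(5 - 16129\right) + 76\right) \frac{1}{15735} = \left(-16124 + 76\right) \frac{1}{15735} = \left(-16048\right) \frac{1}{15735} = - \frac{16048}{15735}$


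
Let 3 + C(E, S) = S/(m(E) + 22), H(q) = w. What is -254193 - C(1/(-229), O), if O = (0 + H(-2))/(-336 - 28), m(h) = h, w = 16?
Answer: -116512306814/458367 ≈ -2.5419e+5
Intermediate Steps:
H(q) = 16
O = -4/91 (O = (0 + 16)/(-336 - 28) = 16/(-364) = 16*(-1/364) = -4/91 ≈ -0.043956)
C(E, S) = -3 + S/(22 + E) (C(E, S) = -3 + S/(E + 22) = -3 + S/(22 + E))
-254193 - C(1/(-229), O) = -254193 - (-66 - 4/91 - 3/(-229))/(22 + 1/(-229)) = -254193 - (-66 - 4/91 - 3*(-1/229))/(22 - 1/229) = -254193 - (-66 - 4/91 + 3/229)/5037/229 = -254193 - 229*(-1376017)/(5037*20839) = -254193 - 1*(-1376017/458367) = -254193 + 1376017/458367 = -116512306814/458367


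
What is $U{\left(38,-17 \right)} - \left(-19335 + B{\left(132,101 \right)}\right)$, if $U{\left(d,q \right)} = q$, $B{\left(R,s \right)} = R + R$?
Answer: $19054$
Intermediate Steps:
$B{\left(R,s \right)} = 2 R$
$U{\left(38,-17 \right)} - \left(-19335 + B{\left(132,101 \right)}\right) = -17 + \left(19335 - 2 \cdot 132\right) = -17 + \left(19335 - 264\right) = -17 + 19071 = 19054$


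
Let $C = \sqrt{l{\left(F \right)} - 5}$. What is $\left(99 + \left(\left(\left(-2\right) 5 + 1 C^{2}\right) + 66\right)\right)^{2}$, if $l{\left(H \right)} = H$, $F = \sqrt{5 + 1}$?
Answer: $\left(150 + \sqrt{6}\right)^{2} \approx 23241.0$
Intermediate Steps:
$F = \sqrt{6} \approx 2.4495$
$C = \sqrt{-5 + \sqrt{6}}$ ($C = \sqrt{\sqrt{6} - 5} = \sqrt{-5 + \sqrt{6}} \approx 1.597 i$)
$\left(99 + \left(\left(\left(-2\right) 5 + 1 C^{2}\right) + 66\right)\right)^{2} = \left(99 + \left(\left(\left(-2\right) 5 + 1 \left(\sqrt{-5 + \sqrt{6}}\right)^{2}\right) + 66\right)\right)^{2} = \left(99 + \left(\left(-10 + 1 \left(-5 + \sqrt{6}\right)\right) + 66\right)\right)^{2} = \left(99 + \left(\left(-10 - \left(5 - \sqrt{6}\right)\right) + 66\right)\right)^{2} = \left(99 + \left(\left(-15 + \sqrt{6}\right) + 66\right)\right)^{2} = \left(99 + \left(51 + \sqrt{6}\right)\right)^{2} = \left(150 + \sqrt{6}\right)^{2}$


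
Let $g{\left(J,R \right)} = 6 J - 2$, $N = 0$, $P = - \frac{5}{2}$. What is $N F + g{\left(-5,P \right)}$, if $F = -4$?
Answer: $-32$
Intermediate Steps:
$P = - \frac{5}{2}$ ($P = \left(-5\right) \frac{1}{2} = - \frac{5}{2} \approx -2.5$)
$g{\left(J,R \right)} = -2 + 6 J$
$N F + g{\left(-5,P \right)} = 0 \left(-4\right) + \left(-2 + 6 \left(-5\right)\right) = 0 - 32 = -32$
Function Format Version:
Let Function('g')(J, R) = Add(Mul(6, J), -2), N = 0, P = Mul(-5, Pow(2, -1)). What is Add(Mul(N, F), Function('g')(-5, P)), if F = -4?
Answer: -32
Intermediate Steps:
P = Rational(-5, 2) (P = Mul(-5, Rational(1, 2)) = Rational(-5, 2) ≈ -2.5000)
Function('g')(J, R) = Add(-2, Mul(6, J))
Add(Mul(N, F), Function('g')(-5, P)) = Add(Mul(0, -4), Add(-2, Mul(6, -5))) = Add(0, Add(-2, -30)) = Add(0, -32) = -32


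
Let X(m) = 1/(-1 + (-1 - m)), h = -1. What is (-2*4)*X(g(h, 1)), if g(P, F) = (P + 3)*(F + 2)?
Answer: 1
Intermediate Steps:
g(P, F) = (2 + F)*(3 + P) (g(P, F) = (3 + P)*(2 + F) = (2 + F)*(3 + P))
X(m) = 1/(-2 - m)
(-2*4)*X(g(h, 1)) = (-2*4)*(-1/(2 + (6 + 2*(-1) + 3*1 + 1*(-1)))) = -(-8)/(2 + (6 - 2 + 3 - 1)) = -(-8)/(2 + 6) = -(-8)/8 = -8*(-⅛) = 1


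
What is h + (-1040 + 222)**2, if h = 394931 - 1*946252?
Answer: 117803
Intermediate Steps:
h = -551321 (h = 394931 - 946252 = -551321)
h + (-1040 + 222)**2 = -551321 + (-1040 + 222)**2 = -551321 + (-818)**2 = -551321 + 669124 = 117803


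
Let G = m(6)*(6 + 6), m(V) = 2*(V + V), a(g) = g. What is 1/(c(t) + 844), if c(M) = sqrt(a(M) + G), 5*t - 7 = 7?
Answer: 2110/1780113 - sqrt(7270)/3560226 ≈ 0.0011614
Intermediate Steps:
m(V) = 4*V (m(V) = 2*(2*V) = 4*V)
t = 14/5 (t = 7/5 + (1/5)*7 = 7/5 + 7/5 = 14/5 ≈ 2.8000)
G = 288 (G = (4*6)*(6 + 6) = 24*12 = 288)
c(M) = sqrt(288 + M) (c(M) = sqrt(M + 288) = sqrt(288 + M))
1/(c(t) + 844) = 1/(sqrt(288 + 14/5) + 844) = 1/(sqrt(1454/5) + 844) = 1/(sqrt(7270)/5 + 844) = 1/(844 + sqrt(7270)/5)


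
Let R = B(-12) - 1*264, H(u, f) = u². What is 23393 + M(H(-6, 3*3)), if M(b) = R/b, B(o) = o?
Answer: 70156/3 ≈ 23385.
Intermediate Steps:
R = -276 (R = -12 - 1*264 = -12 - 264 = -276)
M(b) = -276/b
23393 + M(H(-6, 3*3)) = 23393 - 276/((-6)²) = 23393 - 276/36 = 23393 - 276*1/36 = 23393 - 23/3 = 70156/3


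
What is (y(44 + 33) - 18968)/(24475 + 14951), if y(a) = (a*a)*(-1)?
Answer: -8299/13142 ≈ -0.63149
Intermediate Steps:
y(a) = -a² (y(a) = a²*(-1) = -a²)
(y(44 + 33) - 18968)/(24475 + 14951) = (-(44 + 33)² - 18968)/(24475 + 14951) = (-1*77² - 18968)/39426 = (-1*5929 - 18968)*(1/39426) = (-5929 - 18968)*(1/39426) = -24897*1/39426 = -8299/13142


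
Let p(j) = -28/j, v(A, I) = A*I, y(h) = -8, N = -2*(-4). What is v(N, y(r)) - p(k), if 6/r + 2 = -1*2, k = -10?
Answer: -334/5 ≈ -66.800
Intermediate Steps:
r = -3/2 (r = 6/(-2 - 1*2) = 6/(-2 - 2) = 6/(-4) = 6*(-¼) = -3/2 ≈ -1.5000)
N = 8
v(N, y(r)) - p(k) = 8*(-8) - (-28)/(-10) = -64 - (-28)*(-1)/10 = -64 - 1*14/5 = -64 - 14/5 = -334/5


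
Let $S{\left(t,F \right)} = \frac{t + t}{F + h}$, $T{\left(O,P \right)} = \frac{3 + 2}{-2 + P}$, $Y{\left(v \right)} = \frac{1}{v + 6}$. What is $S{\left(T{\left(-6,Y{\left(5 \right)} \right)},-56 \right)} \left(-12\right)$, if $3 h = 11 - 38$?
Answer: $- \frac{88}{91} \approx -0.96703$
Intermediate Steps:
$Y{\left(v \right)} = \frac{1}{6 + v}$
$h = -9$ ($h = \frac{11 - 38}{3} = \frac{1}{3} \left(-27\right) = -9$)
$T{\left(O,P \right)} = \frac{5}{-2 + P}$
$S{\left(t,F \right)} = \frac{2 t}{-9 + F}$ ($S{\left(t,F \right)} = \frac{t + t}{F - 9} = \frac{2 t}{-9 + F}$)
$S{\left(T{\left(-6,Y{\left(5 \right)} \right)},-56 \right)} \left(-12\right) = \frac{2 \frac{5}{-2 + \frac{1}{6 + 5}}}{-9 - 56} \left(-12\right) = \frac{2 \frac{5}{-2 + \frac{1}{11}}}{-65} \left(-12\right) = 2 \frac{5}{-2 + \frac{1}{11}} \left(- \frac{1}{65}\right) \left(-12\right) = 2 \frac{5}{- \frac{21}{11}} \left(- \frac{1}{65}\right) \left(-12\right) = 2 \cdot 5 \left(- \frac{11}{21}\right) \left(- \frac{1}{65}\right) \left(-12\right) = 2 \left(- \frac{55}{21}\right) \left(- \frac{1}{65}\right) \left(-12\right) = \frac{22}{273} \left(-12\right) = - \frac{88}{91}$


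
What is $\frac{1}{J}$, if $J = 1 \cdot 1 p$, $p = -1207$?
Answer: $- \frac{1}{1207} \approx -0.0008285$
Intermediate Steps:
$J = -1207$ ($J = 1 \cdot 1 \left(-1207\right) = 1 \left(-1207\right) = -1207$)
$\frac{1}{J} = \frac{1}{-1207} = - \frac{1}{1207}$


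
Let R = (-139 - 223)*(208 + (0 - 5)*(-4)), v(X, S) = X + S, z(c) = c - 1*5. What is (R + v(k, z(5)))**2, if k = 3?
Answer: 6811696089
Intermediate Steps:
z(c) = -5 + c (z(c) = c - 5 = -5 + c)
v(X, S) = S + X
R = -82536 (R = -362*(208 - 5*(-4)) = -362*(208 + 20) = -362*228 = -82536)
(R + v(k, z(5)))**2 = (-82536 + ((-5 + 5) + 3))**2 = (-82536 + (0 + 3))**2 = (-82536 + 3)**2 = (-82533)**2 = 6811696089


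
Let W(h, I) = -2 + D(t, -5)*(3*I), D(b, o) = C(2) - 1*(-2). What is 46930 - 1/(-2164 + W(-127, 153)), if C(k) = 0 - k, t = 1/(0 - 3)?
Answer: 101650381/2166 ≈ 46930.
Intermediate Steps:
t = -⅓ (t = 1/(-3) = -⅓ ≈ -0.33333)
C(k) = -k
D(b, o) = 0 (D(b, o) = -1*2 - 1*(-2) = -2 + 2 = 0)
W(h, I) = -2 (W(h, I) = -2 + 0*(3*I) = -2 + 0 = -2)
46930 - 1/(-2164 + W(-127, 153)) = 46930 - 1/(-2164 - 2) = 46930 - 1/(-2166) = 46930 - 1*(-1/2166) = 46930 + 1/2166 = 101650381/2166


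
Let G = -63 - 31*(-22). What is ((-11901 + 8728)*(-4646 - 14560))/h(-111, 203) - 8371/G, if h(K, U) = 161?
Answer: 37720907191/99659 ≈ 3.7850e+5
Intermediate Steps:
G = 619 (G = -63 + 682 = 619)
((-11901 + 8728)*(-4646 - 14560))/h(-111, 203) - 8371/G = ((-11901 + 8728)*(-4646 - 14560))/161 - 8371/619 = -3173*(-19206)*(1/161) - 8371*1/619 = 60940638*(1/161) - 8371/619 = 60940638/161 - 8371/619 = 37720907191/99659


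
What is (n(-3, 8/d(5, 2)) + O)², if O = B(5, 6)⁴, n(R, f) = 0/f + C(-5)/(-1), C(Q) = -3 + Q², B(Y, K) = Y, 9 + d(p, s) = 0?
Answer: 363609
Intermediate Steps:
d(p, s) = -9 (d(p, s) = -9 + 0 = -9)
n(R, f) = -22 (n(R, f) = 0/f + (-3 + (-5)²)/(-1) = 0 + (-3 + 25)*(-1) = 0 + 22*(-1) = 0 - 22 = -22)
O = 625 (O = 5⁴ = 625)
(n(-3, 8/d(5, 2)) + O)² = (-22 + 625)² = 603² = 363609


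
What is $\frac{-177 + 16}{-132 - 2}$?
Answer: $\frac{161}{134} \approx 1.2015$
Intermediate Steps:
$\frac{-177 + 16}{-132 - 2} = \frac{1}{-134} \left(-161\right) = \left(- \frac{1}{134}\right) \left(-161\right) = \frac{161}{134}$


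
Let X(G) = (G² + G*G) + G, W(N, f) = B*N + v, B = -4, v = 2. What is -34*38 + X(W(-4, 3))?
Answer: -626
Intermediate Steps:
W(N, f) = 2 - 4*N (W(N, f) = -4*N + 2 = 2 - 4*N)
X(G) = G + 2*G² (X(G) = (G² + G²) + G = 2*G² + G = G + 2*G²)
-34*38 + X(W(-4, 3)) = -34*38 + (2 - 4*(-4))*(1 + 2*(2 - 4*(-4))) = -1292 + (2 + 16)*(1 + 2*(2 + 16)) = -1292 + 18*(1 + 2*18) = -1292 + 18*(1 + 36) = -1292 + 18*37 = -1292 + 666 = -626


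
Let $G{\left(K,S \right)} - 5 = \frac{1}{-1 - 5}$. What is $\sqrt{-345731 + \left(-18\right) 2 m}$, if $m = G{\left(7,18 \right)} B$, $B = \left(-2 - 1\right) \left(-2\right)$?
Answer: $5 i \sqrt{13871} \approx 588.88 i$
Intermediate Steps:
$B = 6$ ($B = \left(-3\right) \left(-2\right) = 6$)
$G{\left(K,S \right)} = \frac{29}{6}$ ($G{\left(K,S \right)} = 5 + \frac{1}{-1 - 5} = 5 + \frac{1}{-6} = 5 - \frac{1}{6} = \frac{29}{6}$)
$m = 29$ ($m = \frac{29}{6} \cdot 6 = 29$)
$\sqrt{-345731 + \left(-18\right) 2 m} = \sqrt{-345731 + \left(-18\right) 2 \cdot 29} = \sqrt{-345731 - 1044} = \sqrt{-346775} = 5 i \sqrt{13871}$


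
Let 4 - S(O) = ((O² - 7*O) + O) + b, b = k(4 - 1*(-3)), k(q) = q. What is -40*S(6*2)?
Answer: 3000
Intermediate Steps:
b = 7 (b = 4 - 1*(-3) = 4 + 3 = 7)
S(O) = -3 - O² + 6*O (S(O) = 4 - (((O² - 7*O) + O) + 7) = 4 - ((O² - 6*O) + 7) = 4 - (7 + O² - 6*O) = 4 + (-7 - O² + 6*O) = -3 - O² + 6*O)
-40*S(6*2) = -40*(-3 - (6*2)² + 6*(6*2)) = -40*(-3 - 1*12² + 6*12) = -40*(-3 - 1*144 + 72) = -40*(-3 - 144 + 72) = -40*(-75) = 3000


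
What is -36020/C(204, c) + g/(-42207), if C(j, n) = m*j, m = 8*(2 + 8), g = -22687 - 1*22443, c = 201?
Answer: -4354303/3826768 ≈ -1.1379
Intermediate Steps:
g = -45130 (g = -22687 - 22443 = -45130)
m = 80 (m = 8*10 = 80)
C(j, n) = 80*j
-36020/C(204, c) + g/(-42207) = -36020/(80*204) - 45130/(-42207) = -36020/16320 - 45130*(-1/42207) = -36020*1/16320 + 45130/42207 = -1801/816 + 45130/42207 = -4354303/3826768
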